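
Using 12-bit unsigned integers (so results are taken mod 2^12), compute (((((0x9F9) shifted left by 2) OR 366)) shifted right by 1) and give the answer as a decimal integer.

0x9F9 = 100111111001
→ shifted left by 2 (mod 2^12) → 011111100100 = 2020
366 = 000101101110
→ OR → 011111101110 = 2030
→ shifted right by 1 → 001111110111 = 1015

1015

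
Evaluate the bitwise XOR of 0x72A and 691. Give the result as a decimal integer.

0x72A = 11100101010
691 = 01010110011
XOR → 10110011001 = 1433

1433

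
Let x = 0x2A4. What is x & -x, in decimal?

x = 1010100100 = 676
-x (two's complement) = …0101011100
AND   = 0000000100 = 4
(x & -x isolates the lowest set bit of x.)

4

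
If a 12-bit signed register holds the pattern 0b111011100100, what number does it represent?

pattern = 111011100100 (MSB is 1 ⇒ negative)
Invert: 000100011011, add 1 → 000100011100 = 284, so the value is -284.
(Equivalently: 3812 - 2^12 = 3812 - 4096 = -284.)

-284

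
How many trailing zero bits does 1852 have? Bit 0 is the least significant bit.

1852 = 11100111100
Trailing zeros: 2, so the lowest set bit is bit 2 (value 4).

2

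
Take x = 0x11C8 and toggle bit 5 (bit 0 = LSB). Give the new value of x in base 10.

x = 1000111001000
bit 5 is currently 0; toggle it via x ^ (1 << 5) = x ^ 32
→ 1000111101000 = 4584

4584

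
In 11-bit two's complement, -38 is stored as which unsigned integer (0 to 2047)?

2010

38 in 11 bits: 00000100110
Invert: 11111011001
Add 1:  11111011010 = 2010
(Check: 2^11 - 38 = 2048 - 38 = 2010.)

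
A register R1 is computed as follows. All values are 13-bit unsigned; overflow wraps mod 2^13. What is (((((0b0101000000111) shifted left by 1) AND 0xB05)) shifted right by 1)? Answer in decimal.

2

0b0101000000111 = 0101000000111
→ shifted left by 1 (mod 2^13) → 1010000001110 = 5134
0xB05 = 0101100000101
→ AND → 0000000000100 = 4
→ shifted right by 1 → 0000000000010 = 2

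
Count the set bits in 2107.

6

2107 = 100000111011
Count the 1s: 1 + 1 + 1 + 1 + 1 + 1 = 6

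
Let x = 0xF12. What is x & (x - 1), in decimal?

x = 111100010010 = 3858
x - 1 = 111100010001
AND   = 111100010000 = 3856
(x & (x - 1) clears the lowest set bit of x.)

3856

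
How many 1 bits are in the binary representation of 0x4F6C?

0x4F6C = 100111101101100
Count the 1s: 1 + 1 + 1 + 1 + 1 + 1 + 1 + 1 + 1 = 9

9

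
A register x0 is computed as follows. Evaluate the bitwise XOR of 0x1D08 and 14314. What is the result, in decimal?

0x1D08 = 01110100001000
14314 = 11011111101010
XOR → 10101011100010 = 10978

10978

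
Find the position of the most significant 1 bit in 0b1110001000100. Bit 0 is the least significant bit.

0b1110001000100 = 1110001000100
The topmost 1 is at position 12 (since 2^12 = 4096 ≤ 7236 < 8192).

12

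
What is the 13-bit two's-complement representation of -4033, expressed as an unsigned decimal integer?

4033 in 13 bits: 0111111000001
Invert: 1000000111110
Add 1:  1000000111111 = 4159
(Check: 2^13 - 4033 = 8192 - 4033 = 4159.)

4159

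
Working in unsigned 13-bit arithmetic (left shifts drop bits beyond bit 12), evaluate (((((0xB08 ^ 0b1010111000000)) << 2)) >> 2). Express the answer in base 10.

1736

0xB08 = 0101100001000
0b1010111000000 = 1010111000000
→ ^ → 1111011001000 = 7880
→ << 2 (mod 2^13) → 1101100100000 = 6944
→ >> 2 → 0011011001000 = 1736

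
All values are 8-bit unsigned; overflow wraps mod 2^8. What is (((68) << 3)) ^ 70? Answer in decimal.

68 = 01000100
→ << 3 (mod 2^8) → 00100000 = 32
70 = 01000110
→ ^ → 01100110 = 102

102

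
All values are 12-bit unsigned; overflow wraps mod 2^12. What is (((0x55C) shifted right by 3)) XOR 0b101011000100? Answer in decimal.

2671

0x55C = 010101011100
→ shifted right by 3 → 000010101011 = 171
0b101011000100 = 101011000100
→ XOR → 101001101111 = 2671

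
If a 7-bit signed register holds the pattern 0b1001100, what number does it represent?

pattern = 1001100 (MSB is 1 ⇒ negative)
Invert: 0110011, add 1 → 0110100 = 52, so the value is -52.
(Equivalently: 76 - 2^7 = 76 - 128 = -52.)

-52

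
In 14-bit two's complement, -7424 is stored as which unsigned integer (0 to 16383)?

8960

7424 in 14 bits: 01110100000000
Invert: 10001011111111
Add 1:  10001100000000 = 8960
(Check: 2^14 - 7424 = 16384 - 7424 = 8960.)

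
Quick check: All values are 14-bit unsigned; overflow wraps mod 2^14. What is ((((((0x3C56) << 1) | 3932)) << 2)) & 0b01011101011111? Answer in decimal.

0x3C56 = 11110001010110
→ << 1 (mod 2^14) → 11100010101100 = 14508
3932 = 00111101011100
→ | → 11111111111100 = 16380
→ << 2 (mod 2^14) → 11111111110000 = 16368
0b01011101011111 = 01011101011111
→ & → 01011101010000 = 5968

5968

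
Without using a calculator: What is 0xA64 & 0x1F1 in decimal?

0xA64 = 101001100100
0x1F1 = 000111110001
AND → 000001100000 = 96

96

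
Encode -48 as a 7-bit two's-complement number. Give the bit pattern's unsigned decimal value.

48 in 7 bits: 0110000
Invert: 1001111
Add 1:  1010000 = 80
(Check: 2^7 - 48 = 128 - 48 = 80.)

80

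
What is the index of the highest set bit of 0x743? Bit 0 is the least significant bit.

0x743 = 11101000011
The topmost 1 is at position 10 (since 2^10 = 1024 ≤ 1859 < 2048).

10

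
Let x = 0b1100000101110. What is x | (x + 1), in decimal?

x = 1100000101110 = 6190
x + 1 = 1100000101111
OR    = 1100000101111 = 6191
(x | (x + 1) sets the lowest cleared bit.)

6191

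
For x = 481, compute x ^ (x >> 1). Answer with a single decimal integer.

x = 111100001 = 481
x>>1 = 011110000
XOR  = 100010001 = 273
(x ^ (x >> 1) gives the standard binary-reflected Gray code of x.)

273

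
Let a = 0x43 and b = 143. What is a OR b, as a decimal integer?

0x43 = 01000011
143 = 10001111
 OR → 11001111 = 207

207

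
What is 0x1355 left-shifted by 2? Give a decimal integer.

19796

0x1355 = 001001101010101
shift left by 2 → 100110101010100 = 19796
(equivalently, 4949 × 2^2 = 4949 × 4)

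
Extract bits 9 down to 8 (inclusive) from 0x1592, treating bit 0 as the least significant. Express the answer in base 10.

v = 1010110010010
Shift right by 8: 10101
Mask low 2 bits: 01 = 1

1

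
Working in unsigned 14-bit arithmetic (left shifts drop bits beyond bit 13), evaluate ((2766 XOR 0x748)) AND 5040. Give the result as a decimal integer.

384

2766 = 00101011001110
0x748 = 00011101001000
→ XOR → 00110110000110 = 3462
5040 = 01001110110000
→ AND → 00000110000000 = 384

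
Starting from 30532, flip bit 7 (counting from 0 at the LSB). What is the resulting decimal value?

x = 111011101000100
bit 7 is currently 0; toggle it via x ^ (1 << 7) = x ^ 128
→ 111011111000100 = 30660

30660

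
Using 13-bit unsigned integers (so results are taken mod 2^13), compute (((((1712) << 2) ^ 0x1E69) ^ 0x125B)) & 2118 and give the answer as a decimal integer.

1712 = 0011010110000
→ << 2 (mod 2^13) → 1101011000000 = 6848
0x1E69 = 1111001101001
→ ^ → 0010010101001 = 1193
0x125B = 1001001011011
→ ^ → 1011011110010 = 5874
2118 = 0100001000110
→ & → 0000001000010 = 66

66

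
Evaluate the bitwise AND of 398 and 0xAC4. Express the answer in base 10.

398 = 000110001110
0xAC4 = 101011000100
AND → 000010000100 = 132

132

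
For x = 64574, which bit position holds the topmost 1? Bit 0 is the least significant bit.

64574 = 1111110000111110
The topmost 1 is at position 15 (since 2^15 = 32768 ≤ 64574 < 65536).

15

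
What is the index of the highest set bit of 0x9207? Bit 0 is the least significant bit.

15

0x9207 = 1001001000000111
The topmost 1 is at position 15 (since 2^15 = 32768 ≤ 37383 < 65536).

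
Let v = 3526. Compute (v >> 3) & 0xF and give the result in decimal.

v = 110111000110
Shift right by 3: 110111000
Mask low 4 bits: 1000 = 8

8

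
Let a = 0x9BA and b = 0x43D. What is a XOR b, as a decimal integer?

3463

0x9BA = 100110111010
0x43D = 010000111101
XOR → 110110000111 = 3463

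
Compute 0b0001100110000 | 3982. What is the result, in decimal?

a = 001100110000
3982 = 111110001110
 OR → 111110111110 = 4030

4030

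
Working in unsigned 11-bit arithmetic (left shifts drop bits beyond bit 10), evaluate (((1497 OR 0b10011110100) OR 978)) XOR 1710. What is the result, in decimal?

337

1497 = 10111011001
0b10011110100 = 10011110100
→ OR → 10111111101 = 1533
978 = 01111010010
→ OR → 11111111111 = 2047
1710 = 11010101110
→ XOR → 00101010001 = 337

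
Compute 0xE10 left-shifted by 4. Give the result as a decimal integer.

0xE10 = 0000111000010000
shift left by 4 → 1110000100000000 = 57600
(equivalently, 3600 × 2^4 = 3600 × 16)

57600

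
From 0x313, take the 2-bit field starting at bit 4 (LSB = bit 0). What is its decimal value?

1

v = 1100010011
Shift right by 4: 110001
Mask low 2 bits: 01 = 1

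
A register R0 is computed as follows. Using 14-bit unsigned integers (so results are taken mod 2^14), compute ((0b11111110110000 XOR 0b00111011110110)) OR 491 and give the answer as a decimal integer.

12783

0b11111110110000 = 11111110110000
0b00111011110110 = 00111011110110
→ XOR → 11000101000110 = 12614
491 = 00000111101011
→ OR → 11000111101111 = 12783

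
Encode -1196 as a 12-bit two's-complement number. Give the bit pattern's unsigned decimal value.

1196 in 12 bits: 010010101100
Invert: 101101010011
Add 1:  101101010100 = 2900
(Check: 2^12 - 1196 = 4096 - 1196 = 2900.)

2900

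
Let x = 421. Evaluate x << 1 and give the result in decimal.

842

421 = 0110100101
shift left by 1 → 1101001010 = 842
(equivalently, 421 × 2^1 = 421 × 2)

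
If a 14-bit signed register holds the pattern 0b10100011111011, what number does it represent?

-5893

pattern = 10100011111011 (MSB is 1 ⇒ negative)
Invert: 01011100000100, add 1 → 01011100000101 = 5893, so the value is -5893.
(Equivalently: 10491 - 2^14 = 10491 - 16384 = -5893.)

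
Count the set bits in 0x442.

0x442 = 10001000010
Count the 1s: 1 + 1 + 1 = 3

3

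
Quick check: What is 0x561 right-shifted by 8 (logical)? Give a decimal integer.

5

0x561 = 10101100001
shift right by 8 → 00000000101 = 5
(equivalently, floor(1377 / 256))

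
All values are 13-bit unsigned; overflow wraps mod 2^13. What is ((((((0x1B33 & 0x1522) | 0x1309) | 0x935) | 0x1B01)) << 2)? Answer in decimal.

0x1B33 = 1101100110011
0x1522 = 1010100100010
→ & → 1000100100010 = 4386
0x1309 = 1001100001001
→ | → 1001100101011 = 4907
0x935 = 0100100110101
→ | → 1101100111111 = 6975
0x1B01 = 1101100000001
→ | → 1101100111111 = 6975
→ << 2 (mod 2^13) → 0110011111100 = 3324

3324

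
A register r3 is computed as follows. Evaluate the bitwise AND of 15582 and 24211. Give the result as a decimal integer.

15582 = 011110011011110
24211 = 101111010010011
AND → 001110010010010 = 7314

7314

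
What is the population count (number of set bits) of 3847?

7

3847 = 111100000111
Count the 1s: 1 + 1 + 1 + 1 + 1 + 1 + 1 = 7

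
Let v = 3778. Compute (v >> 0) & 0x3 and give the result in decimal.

v = 111011000010
Shift right by 0: 111011000010
Mask low 2 bits: 10 = 2

2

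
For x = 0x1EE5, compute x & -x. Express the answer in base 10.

1

x = 1111011100101 = 7909
-x (two's complement) = …0000100011011
AND   = 0000000000001 = 1
(x & -x isolates the lowest set bit of x.)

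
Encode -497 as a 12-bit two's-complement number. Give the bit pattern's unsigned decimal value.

3599

497 in 12 bits: 000111110001
Invert: 111000001110
Add 1:  111000001111 = 3599
(Check: 2^12 - 497 = 4096 - 497 = 3599.)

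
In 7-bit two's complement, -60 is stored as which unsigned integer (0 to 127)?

68

60 in 7 bits: 0111100
Invert: 1000011
Add 1:  1000100 = 68
(Check: 2^7 - 60 = 128 - 60 = 68.)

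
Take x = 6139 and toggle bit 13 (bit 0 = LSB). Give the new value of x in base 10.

14331

x = 01011111111011
bit 13 is currently 0; toggle it via x ^ (1 << 13) = x ^ 8192
→ 11011111111011 = 14331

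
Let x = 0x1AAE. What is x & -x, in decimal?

x = 1101010101110 = 6830
-x (two's complement) = …0010101010010
AND   = 0000000000010 = 2
(x & -x isolates the lowest set bit of x.)

2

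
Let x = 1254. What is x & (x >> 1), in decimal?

98

x = 10011100110 = 1254
x>>1 = 01001110011
AND  = 00001100010 = 98
(x & (x >> 1) has a 1 wherever x has two consecutive 1 bits.)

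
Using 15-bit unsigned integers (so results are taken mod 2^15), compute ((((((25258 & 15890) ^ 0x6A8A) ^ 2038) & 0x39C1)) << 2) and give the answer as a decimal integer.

9472

25258 = 110001010101010
15890 = 011111000010010
→ & → 010001000000010 = 8706
0x6A8A = 110101010001010
→ ^ → 100100010001000 = 18568
2038 = 000011111110110
→ ^ → 100111101111110 = 20350
0x39C1 = 011100111000001
→ & → 000100101000000 = 2368
→ << 2 (mod 2^15) → 010010100000000 = 9472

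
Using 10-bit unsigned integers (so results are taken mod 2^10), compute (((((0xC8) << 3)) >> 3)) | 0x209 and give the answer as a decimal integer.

585

0xC8 = 0011001000
→ << 3 (mod 2^10) → 1001000000 = 576
→ >> 3 → 0001001000 = 72
0x209 = 1000001001
→ | → 1001001001 = 585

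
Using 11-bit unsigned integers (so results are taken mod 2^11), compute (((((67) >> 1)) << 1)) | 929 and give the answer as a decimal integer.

67 = 00001000011
→ >> 1 → 00000100001 = 33
→ << 1 (mod 2^11) → 00001000010 = 66
929 = 01110100001
→ | → 01111100011 = 995

995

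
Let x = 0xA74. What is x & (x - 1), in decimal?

2672

x = 101001110100 = 2676
x - 1 = 101001110011
AND   = 101001110000 = 2672
(x & (x - 1) clears the lowest set bit of x.)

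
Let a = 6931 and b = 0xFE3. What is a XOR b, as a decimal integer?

6931 = 1101100010011
0xFE3 = 0111111100011
XOR → 1010011110000 = 5360

5360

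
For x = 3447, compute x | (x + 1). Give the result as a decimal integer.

3455

x = 110101110111 = 3447
x + 1 = 110101111000
OR    = 110101111111 = 3455
(x | (x + 1) sets the lowest cleared bit.)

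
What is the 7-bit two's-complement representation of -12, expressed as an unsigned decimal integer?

12 in 7 bits: 0001100
Invert: 1110011
Add 1:  1110100 = 116
(Check: 2^7 - 12 = 128 - 12 = 116.)

116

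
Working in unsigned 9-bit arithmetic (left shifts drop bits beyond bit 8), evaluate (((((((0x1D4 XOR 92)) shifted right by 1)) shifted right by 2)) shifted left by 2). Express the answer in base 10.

196

0x1D4 = 111010100
92 = 001011100
→ XOR → 110001000 = 392
→ shifted right by 1 → 011000100 = 196
→ shifted right by 2 → 000110001 = 49
→ shifted left by 2 (mod 2^9) → 011000100 = 196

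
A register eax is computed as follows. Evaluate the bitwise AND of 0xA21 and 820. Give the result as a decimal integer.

544

0xA21 = 101000100001
820 = 001100110100
AND → 001000100000 = 544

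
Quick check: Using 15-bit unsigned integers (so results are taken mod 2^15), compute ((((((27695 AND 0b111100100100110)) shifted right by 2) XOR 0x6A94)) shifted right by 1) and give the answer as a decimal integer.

27695 = 110110000101111
0b111100100100110 = 111100100100110
→ AND → 110100000100110 = 26662
→ shifted right by 2 → 001101000001001 = 6665
0x6A94 = 110101010010100
→ XOR → 111000010011101 = 28829
→ shifted right by 1 → 011100001001110 = 14414

14414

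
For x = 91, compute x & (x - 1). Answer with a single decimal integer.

x = 1011011 = 91
x - 1 = 1011010
AND   = 1011010 = 90
(x & (x - 1) clears the lowest set bit of x.)

90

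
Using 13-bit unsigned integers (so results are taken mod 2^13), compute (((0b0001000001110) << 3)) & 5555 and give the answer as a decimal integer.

4144

0b0001000001110 = 0001000001110
→ << 3 (mod 2^13) → 1000001110000 = 4208
5555 = 1010110110011
→ & → 1000000110000 = 4144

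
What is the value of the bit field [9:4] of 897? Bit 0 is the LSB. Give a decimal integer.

v = 1110000001
Shift right by 4: 111000
Mask low 6 bits: 111000 = 56

56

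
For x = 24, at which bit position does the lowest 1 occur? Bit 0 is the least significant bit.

24 = 11000
Trailing zeros: 3, so the lowest set bit is bit 3 (value 8).

3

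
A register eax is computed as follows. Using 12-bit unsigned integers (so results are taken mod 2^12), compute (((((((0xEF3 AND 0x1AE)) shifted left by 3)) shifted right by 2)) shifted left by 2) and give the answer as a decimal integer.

1296

0xEF3 = 111011110011
0x1AE = 000110101110
→ AND → 000010100010 = 162
→ shifted left by 3 (mod 2^12) → 010100010000 = 1296
→ shifted right by 2 → 000101000100 = 324
→ shifted left by 2 (mod 2^12) → 010100010000 = 1296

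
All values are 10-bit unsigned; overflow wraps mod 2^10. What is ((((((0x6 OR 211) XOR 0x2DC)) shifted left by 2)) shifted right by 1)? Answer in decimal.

0x6 = 0000000110
211 = 0011010011
→ OR → 0011010111 = 215
0x2DC = 1011011100
→ XOR → 1000001011 = 523
→ shifted left by 2 (mod 2^10) → 0000101100 = 44
→ shifted right by 1 → 0000010110 = 22

22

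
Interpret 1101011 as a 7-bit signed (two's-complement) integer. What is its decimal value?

pattern = 1101011 (MSB is 1 ⇒ negative)
Invert: 0010100, add 1 → 0010101 = 21, so the value is -21.
(Equivalently: 107 - 2^7 = 107 - 128 = -21.)

-21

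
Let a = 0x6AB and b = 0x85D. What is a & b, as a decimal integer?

9

0x6AB = 011010101011
0x85D = 100001011101
AND → 000000001001 = 9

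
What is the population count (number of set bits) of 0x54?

3

0x54 = 1010100
Count the 1s: 1 + 1 + 1 = 3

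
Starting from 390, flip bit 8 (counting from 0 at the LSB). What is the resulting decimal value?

134

x = 0110000110
bit 8 is currently 1; toggle it via x ^ (1 << 8) = x ^ 256
→ 0010000110 = 134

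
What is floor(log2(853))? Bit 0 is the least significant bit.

853 = 1101010101
The topmost 1 is at position 9 (since 2^9 = 512 ≤ 853 < 1024).

9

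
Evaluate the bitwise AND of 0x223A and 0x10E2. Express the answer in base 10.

0x223A = 10001000111010
0x10E2 = 01000011100010
AND → 00000000100010 = 34

34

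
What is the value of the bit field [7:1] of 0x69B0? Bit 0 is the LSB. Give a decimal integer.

88

v = 110100110110000
Shift right by 1: 11010011011000
Mask low 7 bits: 1011000 = 88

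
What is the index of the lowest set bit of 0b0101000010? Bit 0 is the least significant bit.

1

0b0101000010 = 101000010
Trailing zeros: 1, so the lowest set bit is bit 1 (value 2).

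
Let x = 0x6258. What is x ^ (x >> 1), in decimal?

x = 110001001011000 = 25176
x>>1 = 011000100101100
XOR  = 101001101110100 = 21364
(x ^ (x >> 1) gives the standard binary-reflected Gray code of x.)

21364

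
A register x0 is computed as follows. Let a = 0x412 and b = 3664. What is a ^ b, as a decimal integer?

2626

0x412 = 010000010010
3664 = 111001010000
XOR → 101001000010 = 2626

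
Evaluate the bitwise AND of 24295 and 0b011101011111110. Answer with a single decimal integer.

24295 = 101111011100111
b = 011101011111110
AND → 001101011100110 = 6886

6886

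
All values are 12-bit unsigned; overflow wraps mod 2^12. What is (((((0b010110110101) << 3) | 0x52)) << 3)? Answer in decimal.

0b010110110101 = 010110110101
→ << 3 (mod 2^12) → 110110101000 = 3496
0x52 = 000001010010
→ | → 110111111010 = 3578
→ << 3 (mod 2^12) → 111111010000 = 4048

4048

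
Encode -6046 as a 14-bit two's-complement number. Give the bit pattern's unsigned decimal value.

6046 in 14 bits: 01011110011110
Invert: 10100001100001
Add 1:  10100001100010 = 10338
(Check: 2^14 - 6046 = 16384 - 6046 = 10338.)

10338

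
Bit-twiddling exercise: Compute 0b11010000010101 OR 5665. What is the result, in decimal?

13877

a = 11010000010101
5665 = 01011000100001
 OR → 11011000110101 = 13877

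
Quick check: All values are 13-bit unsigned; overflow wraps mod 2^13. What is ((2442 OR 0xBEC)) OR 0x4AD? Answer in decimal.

2442 = 0100110001010
0xBEC = 0101111101100
→ OR → 0101111101110 = 3054
0x4AD = 0010010101101
→ OR → 0111111101111 = 4079

4079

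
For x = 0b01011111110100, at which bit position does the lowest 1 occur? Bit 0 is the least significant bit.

0b01011111110100 = 1011111110100
Trailing zeros: 2, so the lowest set bit is bit 2 (value 4).

2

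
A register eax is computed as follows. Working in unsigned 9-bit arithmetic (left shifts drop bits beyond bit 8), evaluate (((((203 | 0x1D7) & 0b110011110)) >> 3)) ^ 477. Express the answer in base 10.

203 = 011001011
0x1D7 = 111010111
→ | → 111011111 = 479
0b110011110 = 110011110
→ & → 110011110 = 414
→ >> 3 → 000110011 = 51
477 = 111011101
→ ^ → 111101110 = 494

494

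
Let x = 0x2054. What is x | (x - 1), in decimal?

x = 10000001010100 = 8276
x - 1 = 10000001010011
OR    = 10000001010111 = 8279
(x | (x - 1) sets all bits below the lowest set bit.)

8279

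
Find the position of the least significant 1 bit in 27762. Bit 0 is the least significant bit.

1

27762 = 110110001110010
Trailing zeros: 1, so the lowest set bit is bit 1 (value 2).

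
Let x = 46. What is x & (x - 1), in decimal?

44

x = 101110 = 46
x - 1 = 101101
AND   = 101100 = 44
(x & (x - 1) clears the lowest set bit of x.)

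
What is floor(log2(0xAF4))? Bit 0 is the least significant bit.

11

0xAF4 = 101011110100
The topmost 1 is at position 11 (since 2^11 = 2048 ≤ 2804 < 4096).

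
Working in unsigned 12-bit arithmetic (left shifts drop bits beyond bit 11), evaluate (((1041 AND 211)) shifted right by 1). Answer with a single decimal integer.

1041 = 010000010001
211 = 000011010011
→ AND → 000000010001 = 17
→ shifted right by 1 → 000000001000 = 8

8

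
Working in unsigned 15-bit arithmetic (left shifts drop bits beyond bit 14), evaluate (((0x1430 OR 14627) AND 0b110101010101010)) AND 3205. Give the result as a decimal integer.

0x1430 = 001010000110000
14627 = 011100100100011
→ OR → 011110100110011 = 15667
0b110101010101010 = 110101010101010
→ AND → 010100000100010 = 10274
3205 = 000110010000101
→ AND → 000100000000000 = 2048

2048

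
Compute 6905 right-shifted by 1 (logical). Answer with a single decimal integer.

3452

6905 = 1101011111001
shift right by 1 → 0110101111100 = 3452
(equivalently, floor(6905 / 2))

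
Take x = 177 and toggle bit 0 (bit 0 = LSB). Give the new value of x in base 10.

x = 10110001
bit 0 is currently 1; toggle it via x ^ (1 << 0) = x ^ 1
→ 10110000 = 176

176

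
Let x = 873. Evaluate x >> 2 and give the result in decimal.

873 = 1101101001
shift right by 2 → 0011011010 = 218
(equivalently, floor(873 / 4))

218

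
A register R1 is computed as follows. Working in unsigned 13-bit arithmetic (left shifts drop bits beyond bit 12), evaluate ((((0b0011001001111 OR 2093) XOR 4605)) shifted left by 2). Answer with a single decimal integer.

7752

0b0011001001111 = 0011001001111
2093 = 0100000101101
→ OR → 0111001101111 = 3695
4605 = 1000111111101
→ XOR → 1111110010010 = 8082
→ shifted left by 2 (mod 2^13) → 1111001001000 = 7752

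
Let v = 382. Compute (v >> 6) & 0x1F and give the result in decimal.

v = 000101111110
Shift right by 6: 000101
Mask low 5 bits: 00101 = 5

5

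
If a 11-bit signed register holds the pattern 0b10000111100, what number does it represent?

pattern = 10000111100 (MSB is 1 ⇒ negative)
Invert: 01111000011, add 1 → 01111000100 = 964, so the value is -964.
(Equivalently: 1084 - 2^11 = 1084 - 2048 = -964.)

-964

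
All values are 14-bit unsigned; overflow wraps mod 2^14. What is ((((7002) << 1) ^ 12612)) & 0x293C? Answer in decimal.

304

7002 = 01101101011010
→ << 1 (mod 2^14) → 11011010110100 = 14004
12612 = 11000101000100
→ ^ → 00011111110000 = 2032
0x293C = 10100100111100
→ & → 00000100110000 = 304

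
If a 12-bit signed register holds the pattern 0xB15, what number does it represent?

-1259

pattern = 101100010101 (MSB is 1 ⇒ negative)
Invert: 010011101010, add 1 → 010011101011 = 1259, so the value is -1259.
(Equivalently: 2837 - 2^12 = 2837 - 4096 = -1259.)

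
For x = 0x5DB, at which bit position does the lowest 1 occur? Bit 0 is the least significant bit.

0

0x5DB = 10111011011
Trailing zeros: 0, so the lowest set bit is bit 0 (value 1).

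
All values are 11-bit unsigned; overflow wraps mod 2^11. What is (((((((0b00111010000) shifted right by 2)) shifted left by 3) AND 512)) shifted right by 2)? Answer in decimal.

128

0b00111010000 = 00111010000
→ shifted right by 2 → 00001110100 = 116
→ shifted left by 3 (mod 2^11) → 01110100000 = 928
512 = 01000000000
→ AND → 01000000000 = 512
→ shifted right by 2 → 00010000000 = 128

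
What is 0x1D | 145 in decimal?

157

0x1D = 00011101
145 = 10010001
 OR → 10011101 = 157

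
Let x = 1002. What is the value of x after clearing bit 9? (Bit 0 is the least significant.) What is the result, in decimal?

490

x = 1111101010
bit 9 is currently 1; clear it via x & ~(1 << 9) = x & ~512
→ 0111101010 = 490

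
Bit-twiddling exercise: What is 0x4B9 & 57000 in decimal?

1192

0x4B9 = 0000010010111001
57000 = 1101111010101000
AND → 0000010010101000 = 1192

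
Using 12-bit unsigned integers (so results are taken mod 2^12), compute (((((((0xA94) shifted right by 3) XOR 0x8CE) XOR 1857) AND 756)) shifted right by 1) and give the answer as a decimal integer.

362

0xA94 = 101010010100
→ shifted right by 3 → 000101010010 = 338
0x8CE = 100011001110
→ XOR → 100110011100 = 2460
1857 = 011101000001
→ XOR → 111011011101 = 3805
756 = 001011110100
→ AND → 001011010100 = 724
→ shifted right by 1 → 000101101010 = 362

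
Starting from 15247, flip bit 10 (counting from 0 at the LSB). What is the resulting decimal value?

16271

x = 11101110001111
bit 10 is currently 0; toggle it via x ^ (1 << 10) = x ^ 1024
→ 11111110001111 = 16271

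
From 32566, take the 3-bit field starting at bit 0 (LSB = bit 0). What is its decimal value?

v = 111111100110110
Shift right by 0: 111111100110110
Mask low 3 bits: 110 = 6

6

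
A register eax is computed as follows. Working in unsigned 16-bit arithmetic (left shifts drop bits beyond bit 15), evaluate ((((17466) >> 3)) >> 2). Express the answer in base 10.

545

17466 = 0100010000111010
→ >> 3 → 0000100010000111 = 2183
→ >> 2 → 0000001000100001 = 545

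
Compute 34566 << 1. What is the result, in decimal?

34566 = 01000011100000110
shift left by 1 → 10000111000001100 = 69132
(equivalently, 34566 × 2^1 = 34566 × 2)

69132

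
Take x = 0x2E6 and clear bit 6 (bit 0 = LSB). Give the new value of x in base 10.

678

x = 1011100110
bit 6 is currently 1; clear it via x & ~(1 << 6) = x & ~64
→ 1010100110 = 678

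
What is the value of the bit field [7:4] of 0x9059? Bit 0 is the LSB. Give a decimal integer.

v = 1001000001011001
Shift right by 4: 100100000101
Mask low 4 bits: 0101 = 5

5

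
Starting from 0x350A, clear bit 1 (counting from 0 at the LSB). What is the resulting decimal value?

13576

x = 11010100001010
bit 1 is currently 1; clear it via x & ~(1 << 1) = x & ~2
→ 11010100001000 = 13576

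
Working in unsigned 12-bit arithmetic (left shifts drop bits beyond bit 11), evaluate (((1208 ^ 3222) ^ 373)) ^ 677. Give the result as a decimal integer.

3070

1208 = 010010111000
3222 = 110010010110
→ ^ → 100000101110 = 2094
373 = 000101110101
→ ^ → 100101011011 = 2395
677 = 001010100101
→ ^ → 101111111110 = 3070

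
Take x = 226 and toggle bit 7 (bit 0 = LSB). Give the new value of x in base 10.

x = 000011100010
bit 7 is currently 1; toggle it via x ^ (1 << 7) = x ^ 128
→ 000001100010 = 98

98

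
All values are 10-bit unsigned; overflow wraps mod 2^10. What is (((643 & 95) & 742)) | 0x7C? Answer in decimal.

126

643 = 1010000011
95 = 0001011111
→ & → 0000000011 = 3
742 = 1011100110
→ & → 0000000010 = 2
0x7C = 0001111100
→ | → 0001111110 = 126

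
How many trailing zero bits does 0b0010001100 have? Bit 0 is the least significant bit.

0b0010001100 = 10001100
Trailing zeros: 2, so the lowest set bit is bit 2 (value 4).

2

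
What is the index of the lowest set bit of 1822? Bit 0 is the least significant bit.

1

1822 = 11100011110
Trailing zeros: 1, so the lowest set bit is bit 1 (value 2).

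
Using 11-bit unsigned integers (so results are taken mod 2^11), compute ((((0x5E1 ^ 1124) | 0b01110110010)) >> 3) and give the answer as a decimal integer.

118

0x5E1 = 10111100001
1124 = 10001100100
→ ^ → 00110000101 = 389
0b01110110010 = 01110110010
→ | → 01110110111 = 951
→ >> 3 → 00001110110 = 118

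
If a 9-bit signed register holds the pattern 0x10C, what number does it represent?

-244

pattern = 100001100 (MSB is 1 ⇒ negative)
Invert: 011110011, add 1 → 011110100 = 244, so the value is -244.
(Equivalently: 268 - 2^9 = 268 - 512 = -244.)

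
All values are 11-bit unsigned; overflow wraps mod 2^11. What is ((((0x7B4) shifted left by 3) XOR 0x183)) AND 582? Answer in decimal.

2

0x7B4 = 11110110100
→ shifted left by 3 (mod 2^11) → 10110100000 = 1440
0x183 = 00110000011
→ XOR → 10000100011 = 1059
582 = 01001000110
→ AND → 00000000010 = 2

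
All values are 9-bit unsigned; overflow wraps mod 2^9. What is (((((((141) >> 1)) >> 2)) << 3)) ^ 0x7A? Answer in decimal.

242

141 = 010001101
→ >> 1 → 001000110 = 70
→ >> 2 → 000010001 = 17
→ << 3 (mod 2^9) → 010001000 = 136
0x7A = 001111010
→ ^ → 011110010 = 242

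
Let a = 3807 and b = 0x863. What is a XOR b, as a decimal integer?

3807 = 111011011111
0x863 = 100001100011
XOR → 011010111100 = 1724

1724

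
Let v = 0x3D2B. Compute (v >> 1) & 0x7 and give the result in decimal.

5

v = 011110100101011
Shift right by 1: 01111010010101
Mask low 3 bits: 101 = 5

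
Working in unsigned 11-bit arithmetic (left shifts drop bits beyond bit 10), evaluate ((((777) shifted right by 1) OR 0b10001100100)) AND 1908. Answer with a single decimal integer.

777 = 01100001001
→ shifted right by 1 → 00110000100 = 388
0b10001100100 = 10001100100
→ OR → 10111100100 = 1508
1908 = 11101110100
→ AND → 10101100100 = 1380

1380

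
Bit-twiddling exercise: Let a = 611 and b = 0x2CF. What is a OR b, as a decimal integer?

751

611 = 1001100011
0x2CF = 1011001111
 OR → 1011101111 = 751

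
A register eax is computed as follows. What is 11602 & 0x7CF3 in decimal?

11602 = 010110101010010
0x7CF3 = 111110011110011
AND → 010110001010010 = 11346

11346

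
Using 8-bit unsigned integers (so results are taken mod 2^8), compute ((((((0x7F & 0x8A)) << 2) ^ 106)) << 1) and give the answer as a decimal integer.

0x7F = 01111111
0x8A = 10001010
→ & → 00001010 = 10
→ << 2 (mod 2^8) → 00101000 = 40
106 = 01101010
→ ^ → 01000010 = 66
→ << 1 (mod 2^8) → 10000100 = 132

132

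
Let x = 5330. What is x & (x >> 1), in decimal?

x = 1010011010010 = 5330
x>>1 = 0101001101001
AND  = 0000001000000 = 64
(x & (x >> 1) has a 1 wherever x has two consecutive 1 bits.)

64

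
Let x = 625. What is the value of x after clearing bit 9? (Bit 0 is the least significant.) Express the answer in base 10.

113

x = 1001110001
bit 9 is currently 1; clear it via x & ~(1 << 9) = x & ~512
→ 0001110001 = 113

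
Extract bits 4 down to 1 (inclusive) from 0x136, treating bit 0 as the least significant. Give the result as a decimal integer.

11

v = 0100110110
Shift right by 1: 010011011
Mask low 4 bits: 1011 = 11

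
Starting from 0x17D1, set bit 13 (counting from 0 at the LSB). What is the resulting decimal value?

14289

x = 001011111010001
bit 13 is currently 0; set it via x | (1 << 13) = x | 8192
→ 011011111010001 = 14289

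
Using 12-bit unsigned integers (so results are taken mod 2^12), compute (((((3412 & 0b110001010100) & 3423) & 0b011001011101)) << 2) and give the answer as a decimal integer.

3412 = 110101010100
0b110001010100 = 110001010100
→ & → 110001010100 = 3156
3423 = 110101011111
→ & → 110001010100 = 3156
0b011001011101 = 011001011101
→ & → 010001010100 = 1108
→ << 2 (mod 2^12) → 000101010000 = 336

336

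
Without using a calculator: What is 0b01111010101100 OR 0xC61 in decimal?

a = 1111010101100
0xC61 = 0110001100001
 OR → 1111011101101 = 7917

7917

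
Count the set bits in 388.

3

388 = 110000100
Count the 1s: 1 + 1 + 1 = 3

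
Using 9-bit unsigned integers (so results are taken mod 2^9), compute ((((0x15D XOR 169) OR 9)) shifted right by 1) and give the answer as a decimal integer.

254

0x15D = 101011101
169 = 010101001
→ XOR → 111110100 = 500
9 = 000001001
→ OR → 111111101 = 509
→ shifted right by 1 → 011111110 = 254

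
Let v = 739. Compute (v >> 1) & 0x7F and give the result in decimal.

v = 1011100011
Shift right by 1: 101110001
Mask low 7 bits: 1110001 = 113

113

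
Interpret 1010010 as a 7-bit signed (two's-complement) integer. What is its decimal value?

-46

pattern = 1010010 (MSB is 1 ⇒ negative)
Invert: 0101101, add 1 → 0101110 = 46, so the value is -46.
(Equivalently: 82 - 2^7 = 82 - 128 = -46.)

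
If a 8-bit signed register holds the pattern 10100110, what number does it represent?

pattern = 10100110 (MSB is 1 ⇒ negative)
Invert: 01011001, add 1 → 01011010 = 90, so the value is -90.
(Equivalently: 166 - 2^8 = 166 - 256 = -90.)

-90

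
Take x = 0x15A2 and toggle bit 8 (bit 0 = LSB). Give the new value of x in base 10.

x = 1010110100010
bit 8 is currently 1; toggle it via x ^ (1 << 8) = x ^ 256
→ 1010010100010 = 5282

5282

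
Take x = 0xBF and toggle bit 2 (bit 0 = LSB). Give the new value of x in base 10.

x = 00010111111
bit 2 is currently 1; toggle it via x ^ (1 << 2) = x ^ 4
→ 00010111011 = 187

187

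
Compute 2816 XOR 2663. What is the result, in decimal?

359

2816 = 101100000000
2663 = 101001100111
XOR → 000101100111 = 359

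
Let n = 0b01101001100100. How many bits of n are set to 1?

n = 1101001100100
Count the 1s: 1 + 1 + 1 + 1 + 1 + 1 = 6

6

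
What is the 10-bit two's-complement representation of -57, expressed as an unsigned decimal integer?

967

57 in 10 bits: 0000111001
Invert: 1111000110
Add 1:  1111000111 = 967
(Check: 2^10 - 57 = 1024 - 57 = 967.)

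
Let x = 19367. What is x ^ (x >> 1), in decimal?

28276

x = 100101110100111 = 19367
x>>1 = 010010111010011
XOR  = 110111001110100 = 28276
(x ^ (x >> 1) gives the standard binary-reflected Gray code of x.)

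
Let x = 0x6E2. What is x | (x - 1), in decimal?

1763

x = 11011100010 = 1762
x - 1 = 11011100001
OR    = 11011100011 = 1763
(x | (x - 1) sets all bits below the lowest set bit.)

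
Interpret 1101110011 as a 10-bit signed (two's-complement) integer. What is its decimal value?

-141

pattern = 1101110011 (MSB is 1 ⇒ negative)
Invert: 0010001100, add 1 → 0010001101 = 141, so the value is -141.
(Equivalently: 883 - 2^10 = 883 - 1024 = -141.)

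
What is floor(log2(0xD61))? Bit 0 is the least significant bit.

11

0xD61 = 110101100001
The topmost 1 is at position 11 (since 2^11 = 2048 ≤ 3425 < 4096).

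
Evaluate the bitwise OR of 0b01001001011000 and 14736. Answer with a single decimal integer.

15320

a = 01001001011000
14736 = 11100110010000
 OR → 11101111011000 = 15320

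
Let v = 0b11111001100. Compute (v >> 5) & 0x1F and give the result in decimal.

30

v = 11111001100
Shift right by 5: 111110
Mask low 5 bits: 11110 = 30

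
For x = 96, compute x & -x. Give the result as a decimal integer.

x = 1100000 = 96
-x (two's complement) = …0100000
AND   = 0100000 = 32
(x & -x isolates the lowest set bit of x.)

32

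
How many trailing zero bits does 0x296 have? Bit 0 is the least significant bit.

0x296 = 1010010110
Trailing zeros: 1, so the lowest set bit is bit 1 (value 2).

1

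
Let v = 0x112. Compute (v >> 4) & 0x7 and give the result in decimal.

1

v = 100010010
Shift right by 4: 10001
Mask low 3 bits: 001 = 1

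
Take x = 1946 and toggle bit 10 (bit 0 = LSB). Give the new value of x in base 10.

x = 11110011010
bit 10 is currently 1; toggle it via x ^ (1 << 10) = x ^ 1024
→ 01110011010 = 922

922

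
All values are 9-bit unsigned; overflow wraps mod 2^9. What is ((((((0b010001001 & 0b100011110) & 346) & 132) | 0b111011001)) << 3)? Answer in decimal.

200

0b010001001 = 010001001
0b100011110 = 100011110
→ & → 000001000 = 8
346 = 101011010
→ & → 000001000 = 8
132 = 010000100
→ & → 000000000 = 0
0b111011001 = 111011001
→ | → 111011001 = 473
→ << 3 (mod 2^9) → 011001000 = 200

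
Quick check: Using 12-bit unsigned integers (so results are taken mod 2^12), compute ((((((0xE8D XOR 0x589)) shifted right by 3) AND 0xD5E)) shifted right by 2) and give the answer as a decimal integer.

80

0xE8D = 111010001101
0x589 = 010110001001
→ XOR → 101100000100 = 2820
→ shifted right by 3 → 000101100000 = 352
0xD5E = 110101011110
→ AND → 000101000000 = 320
→ shifted right by 2 → 000001010000 = 80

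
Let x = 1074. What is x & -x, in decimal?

x = 10000110010 = 1074
-x (two's complement) = …01111001110
AND   = 00000000010 = 2
(x & -x isolates the lowest set bit of x.)

2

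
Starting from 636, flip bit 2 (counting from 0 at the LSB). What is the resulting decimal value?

632

x = 001001111100
bit 2 is currently 1; toggle it via x ^ (1 << 2) = x ^ 4
→ 001001111000 = 632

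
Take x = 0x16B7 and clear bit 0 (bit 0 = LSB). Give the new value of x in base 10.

5814

x = 1011010110111
bit 0 is currently 1; clear it via x & ~(1 << 0) = x & ~1
→ 1011010110110 = 5814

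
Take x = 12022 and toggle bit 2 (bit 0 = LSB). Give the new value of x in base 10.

12018

x = 010111011110110
bit 2 is currently 1; toggle it via x ^ (1 << 2) = x ^ 4
→ 010111011110010 = 12018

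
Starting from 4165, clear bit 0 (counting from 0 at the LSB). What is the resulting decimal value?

x = 1000001000101
bit 0 is currently 1; clear it via x & ~(1 << 0) = x & ~1
→ 1000001000100 = 4164

4164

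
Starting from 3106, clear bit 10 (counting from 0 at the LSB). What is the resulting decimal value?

x = 110000100010
bit 10 is currently 1; clear it via x & ~(1 << 10) = x & ~1024
→ 100000100010 = 2082

2082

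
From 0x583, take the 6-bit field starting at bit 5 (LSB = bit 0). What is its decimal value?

44

v = 10110000011
Shift right by 5: 101100
Mask low 6 bits: 101100 = 44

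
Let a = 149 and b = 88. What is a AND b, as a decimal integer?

149 = 10010101
88 = 01011000
AND → 00010000 = 16

16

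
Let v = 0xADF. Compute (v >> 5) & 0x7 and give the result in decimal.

6

v = 101011011111
Shift right by 5: 1010110
Mask low 3 bits: 110 = 6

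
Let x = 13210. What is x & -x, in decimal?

x = 11001110011010 = 13210
-x (two's complement) = …00110001100110
AND   = 00000000000010 = 2
(x & -x isolates the lowest set bit of x.)

2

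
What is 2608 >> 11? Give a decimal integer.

2608 = 101000110000
shift right by 11 → 000000000001 = 1
(equivalently, floor(2608 / 2048))

1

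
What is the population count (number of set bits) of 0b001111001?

5

n = 1111001
Count the 1s: 1 + 1 + 1 + 1 + 1 = 5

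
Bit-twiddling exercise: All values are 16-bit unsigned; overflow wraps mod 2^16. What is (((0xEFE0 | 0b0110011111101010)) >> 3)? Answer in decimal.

0xEFE0 = 1110111111100000
0b0110011111101010 = 0110011111101010
→ | → 1110111111101010 = 61418
→ >> 3 → 0001110111111101 = 7677

7677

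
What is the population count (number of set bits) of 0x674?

6

0x674 = 11001110100
Count the 1s: 1 + 1 + 1 + 1 + 1 + 1 = 6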